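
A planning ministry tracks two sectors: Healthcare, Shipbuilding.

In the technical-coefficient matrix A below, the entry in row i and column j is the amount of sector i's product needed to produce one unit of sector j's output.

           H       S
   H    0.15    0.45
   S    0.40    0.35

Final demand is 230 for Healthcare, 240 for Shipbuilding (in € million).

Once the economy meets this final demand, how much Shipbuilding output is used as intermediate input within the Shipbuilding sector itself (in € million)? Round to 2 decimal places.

z_SS = 278.12

I − A =
  [   0.85    -0.45]
  [  -0.40     0.65]
det(I−A) = (0.85)(0.65) − (-0.45)(-0.40) = 0.3725
adj(I−A) = [[0.65, 0.45], [0.40, 0.85]]
(I − A)⁻¹ = adj(I−A) / det(I−A) ≈
  [   1.7450     1.2081]
  [   1.0738     2.2819]
First solve x = (I − A)⁻¹ d = adj(I−A)·d / det(I−A); in particular x_S = (0.40·230 + 0.85·240) / 0.3725 = 296.00 / 0.3725 ≈ 794.6309.
Intermediate flow from S to S: z_SS = a_SS · x_S = 0.35 × 296.00 / 0.3725 = 103.60 / 0.3725 ≈ 278.12.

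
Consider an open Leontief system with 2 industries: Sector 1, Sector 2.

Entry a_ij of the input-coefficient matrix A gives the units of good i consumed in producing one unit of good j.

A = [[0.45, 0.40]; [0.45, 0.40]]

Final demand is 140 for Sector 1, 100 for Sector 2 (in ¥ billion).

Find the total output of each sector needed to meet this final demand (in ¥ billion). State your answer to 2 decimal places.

x_1 = 826.67, x_2 = 786.67

I − A =
  [   0.55    -0.40]
  [  -0.45     0.60]
det(I−A) = (0.55)(0.60) − (-0.40)(-0.45) = 0.1500
adj(I−A) = [[0.60, 0.40], [0.45, 0.55]]
(I − A)⁻¹ = adj(I−A) / det(I−A) ≈
  [   4.0000     2.6667]
  [   3.0000     3.6667]
x = (I − A)⁻¹ d = adj(I−A)·d / det(I−A), with det(I−A) = 0.1500:
  x_1 = (0.60·140 + 0.40·100) / 0.1500 = 124.00 / 0.1500 ≈ 826.67
  x_2 = (0.45·140 + 0.55·100) / 0.1500 = 118.00 / 0.1500 ≈ 786.67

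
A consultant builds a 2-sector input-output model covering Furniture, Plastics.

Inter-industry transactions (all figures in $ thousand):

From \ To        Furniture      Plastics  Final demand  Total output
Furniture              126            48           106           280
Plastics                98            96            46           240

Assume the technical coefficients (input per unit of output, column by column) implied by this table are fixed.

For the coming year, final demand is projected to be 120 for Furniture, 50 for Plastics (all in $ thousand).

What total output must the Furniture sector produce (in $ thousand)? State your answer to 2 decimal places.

Technical coefficients a_ij = z_ij / X_j:
  a_11 = 126/280 = 0.45, a_21 = 98/280 = 0.35
  a_12 = 48/240 = 0.20, a_22 = 96/240 = 0.40
I − A =
  [   0.55    -0.20]
  [  -0.35     0.60]
det(I−A) = (0.55)(0.60) − (-0.20)(-0.35) = 0.2600
adj(I−A) = [[0.60, 0.20], [0.35, 0.55]]
(I − A)⁻¹ = adj(I−A) / det(I−A) ≈
  [   2.3077     0.7692]
  [   1.3462     2.1154]
x = (I − A)⁻¹ d = adj(I−A)·d / det(I−A), with det(I−A) = 0.2600:
  x_1 = (0.60·120 + 0.20·50) / 0.2600 = 82.00 / 0.2600 ≈ 315.38
  x_2 = (0.35·120 + 0.55·50) / 0.2600 = 69.50 / 0.2600 ≈ 267.31

x_1 = 315.38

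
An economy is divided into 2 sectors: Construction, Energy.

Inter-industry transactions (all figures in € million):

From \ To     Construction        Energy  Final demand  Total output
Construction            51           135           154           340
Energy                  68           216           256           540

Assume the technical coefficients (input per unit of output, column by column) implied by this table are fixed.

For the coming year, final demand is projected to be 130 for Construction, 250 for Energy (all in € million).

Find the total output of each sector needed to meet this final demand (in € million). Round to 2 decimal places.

x_C = 305.43, x_E = 518.48

Technical coefficients a_ij = z_ij / X_j:
  a_CC = 51/340 = 0.15, a_EC = 68/340 = 0.20
  a_CE = 135/540 = 0.25, a_EE = 216/540 = 0.40
I − A =
  [   0.85    -0.25]
  [  -0.20     0.60]
det(I−A) = (0.85)(0.60) − (-0.25)(-0.20) = 0.4600
adj(I−A) = [[0.60, 0.25], [0.20, 0.85]]
(I − A)⁻¹ = adj(I−A) / det(I−A) ≈
  [   1.3043     0.5435]
  [   0.4348     1.8478]
x = (I − A)⁻¹ d = adj(I−A)·d / det(I−A), with det(I−A) = 0.4600:
  x_C = (0.60·130 + 0.25·250) / 0.4600 = 140.50 / 0.4600 ≈ 305.43
  x_E = (0.20·130 + 0.85·250) / 0.4600 = 238.50 / 0.4600 ≈ 518.48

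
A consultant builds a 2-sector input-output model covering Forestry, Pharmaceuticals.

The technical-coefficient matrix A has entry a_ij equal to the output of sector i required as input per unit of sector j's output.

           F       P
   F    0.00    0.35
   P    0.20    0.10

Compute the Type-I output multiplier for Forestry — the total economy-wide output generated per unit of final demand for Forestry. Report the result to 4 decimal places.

m_F = 1.3253

I − A =
  [   1.00    -0.35]
  [  -0.20     0.90]
det(I−A) = (1.00)(0.90) − (-0.35)(-0.20) = 0.8300
adj(I−A) = [[0.90, 0.35], [0.20, 1.00]]
(I − A)⁻¹ = adj(I−A) / det(I−A) ≈
  [   1.08434     0.42169]
  [   0.24096     1.20482]
The output multiplier for sector j is the column-j sum of the Leontief inverse (I − A)⁻¹ = adj(I−A) / det(I−A).
Column F of adj(I−A): (0.90, 0.20); det(I−A) = 0.8300.
m_F = (0.90 + 0.20) / 0.8300 = 1.10 / 0.8300 ≈ 1.3253.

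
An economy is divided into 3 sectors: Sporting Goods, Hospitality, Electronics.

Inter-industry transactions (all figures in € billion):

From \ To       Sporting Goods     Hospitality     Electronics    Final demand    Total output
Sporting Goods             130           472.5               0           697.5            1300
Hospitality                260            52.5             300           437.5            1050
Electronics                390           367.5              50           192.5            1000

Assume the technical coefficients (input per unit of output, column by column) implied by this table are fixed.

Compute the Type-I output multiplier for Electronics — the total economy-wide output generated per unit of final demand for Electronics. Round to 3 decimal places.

m_3 = 1.977

Technical coefficients a_ij = z_ij / X_j:
  a_11 = 130/1300 = 0.10, a_21 = 260/1300 = 0.20, a_31 = 390/1300 = 0.30
  a_12 = 472.5/1050 = 0.45, a_22 = 52.5/1050 = 0.05, a_32 = 367.5/1050 = 0.35
  a_13 = 0/1000 = 0.00, a_23 = 300/1000 = 0.30, a_33 = 50/1000 = 0.05
I − A =
  [   0.90    -0.45     0.00]
  [  -0.20     0.95    -0.30]
  [  -0.30    -0.35     0.95]
Cofactors of I−A, C_ij = (−1)^(i+j)·(minor ij) (rows/columns in the sector order above):
  C_11 = (0.95)(0.95) − (-0.30)(-0.35) = 0.7975
  C_12 = −[(-0.20)(0.95) − (-0.30)(-0.30)] = 0.2800
  C_13 = (-0.20)(-0.35) − (0.95)(-0.30) = 0.3550
  C_21 = −[(-0.45)(0.95) − (0.00)(-0.35)] = 0.4275
  C_22 = (0.90)(0.95) − (0.00)(-0.30) = 0.8550
  C_23 = −[(0.90)(-0.35) − (-0.45)(-0.30)] = 0.4500
  C_31 = (-0.45)(-0.30) − (0.00)(0.95) = 0.1350
  C_32 = −[(0.90)(-0.30) − (0.00)(-0.20)] = 0.2700
  C_33 = (0.90)(0.95) − (-0.45)(-0.20) = 0.7650
det(I−A) = Σ_j (I−A)_1j·C_1j = (0.90)(0.7975) + (-0.45)(0.2800) + (0.00)(0.3550) = 0.59175
adj(I−A) = Cᵀ =
  [ 0.7975   0.4275   0.1350]
  [ 0.2800   0.8550   0.2700]
  [ 0.3550   0.4500   0.7650]
(I − A)⁻¹ = adj(I−A) / det(I−A) ≈
  [   1.3477     0.7224     0.2281]
  [   0.4732     1.4449     0.4563]
  [   0.5999     0.7605     1.2928]
The output multiplier for sector j is the column-j sum of the Leontief inverse (I − A)⁻¹ = adj(I−A) / det(I−A).
Column 3 of adj(I−A): (0.1350, 0.2700, 0.7650); det(I−A) = 0.59175.
m_3 = (0.1350 + 0.2700 + 0.7650) / 0.59175 = 1.17 / 0.59175 ≈ 1.977.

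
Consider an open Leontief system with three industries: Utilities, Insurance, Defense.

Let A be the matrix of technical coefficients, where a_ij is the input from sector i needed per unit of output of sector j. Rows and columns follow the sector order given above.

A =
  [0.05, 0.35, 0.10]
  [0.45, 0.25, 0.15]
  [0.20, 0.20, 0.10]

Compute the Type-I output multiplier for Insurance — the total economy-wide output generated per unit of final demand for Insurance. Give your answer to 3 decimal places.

I − A =
  [   0.95    -0.35    -0.10]
  [  -0.45     0.75    -0.15]
  [  -0.20    -0.20     0.90]
Cofactors of I−A, C_ij = (−1)^(i+j)·(minor ij) (rows/columns in the sector order above):
  C_11 = (0.75)(0.90) − (-0.15)(-0.20) = 0.6450
  C_12 = −[(-0.45)(0.90) − (-0.15)(-0.20)] = 0.4350
  C_13 = (-0.45)(-0.20) − (0.75)(-0.20) = 0.2400
  C_21 = −[(-0.35)(0.90) − (-0.10)(-0.20)] = 0.3350
  C_22 = (0.95)(0.90) − (-0.10)(-0.20) = 0.8350
  C_23 = −[(0.95)(-0.20) − (-0.35)(-0.20)] = 0.2600
  C_31 = (-0.35)(-0.15) − (-0.10)(0.75) = 0.1275
  C_32 = −[(0.95)(-0.15) − (-0.10)(-0.45)] = 0.1875
  C_33 = (0.95)(0.75) − (-0.35)(-0.45) = 0.5550
det(I−A) = Σ_j (I−A)_1j·C_1j = (0.95)(0.6450) + (-0.35)(0.4350) + (-0.10)(0.2400) = 0.4365
adj(I−A) = Cᵀ =
  [ 0.6450   0.3350   0.1275]
  [ 0.4350   0.8350   0.1875]
  [ 0.2400   0.2600   0.5550]
(I − A)⁻¹ = adj(I−A) / det(I−A) ≈
  [   1.4777     0.7675     0.2921]
  [   0.9966     1.9129     0.4296]
  [   0.5498     0.5956     1.2715]
The output multiplier for sector j is the column-j sum of the Leontief inverse (I − A)⁻¹ = adj(I−A) / det(I−A).
Column 2 of adj(I−A): (0.3350, 0.8350, 0.2600); det(I−A) = 0.4365.
m_2 = (0.3350 + 0.8350 + 0.2600) / 0.4365 = 1.43 / 0.4365 ≈ 3.276.

m_2 = 3.276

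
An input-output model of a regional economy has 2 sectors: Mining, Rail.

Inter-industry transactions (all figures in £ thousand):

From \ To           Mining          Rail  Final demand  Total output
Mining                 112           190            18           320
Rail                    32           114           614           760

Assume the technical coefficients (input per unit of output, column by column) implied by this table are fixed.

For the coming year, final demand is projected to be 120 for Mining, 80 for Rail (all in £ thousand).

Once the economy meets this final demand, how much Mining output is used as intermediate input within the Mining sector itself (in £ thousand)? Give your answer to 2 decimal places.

z_11 = 80.95

Technical coefficients a_ij = z_ij / X_j:
  a_11 = 112/320 = 0.35, a_21 = 32/320 = 0.10
  a_12 = 190/760 = 0.25, a_22 = 114/760 = 0.15
I − A =
  [   0.65    -0.25]
  [  -0.10     0.85]
det(I−A) = (0.65)(0.85) − (-0.25)(-0.10) = 0.5275
adj(I−A) = [[0.85, 0.25], [0.10, 0.65]]
(I − A)⁻¹ = adj(I−A) / det(I−A) ≈
  [   1.6114     0.4739]
  [   0.1896     1.2322]
First solve x = (I − A)⁻¹ d = adj(I−A)·d / det(I−A); in particular x_1 = (0.85·120 + 0.25·80) / 0.5275 = 122.00 / 0.5275 ≈ 231.2796.
Intermediate flow from 1 to 1: z_11 = a_11 · x_1 = 0.35 × 122.00 / 0.5275 = 42.70 / 0.5275 ≈ 80.95.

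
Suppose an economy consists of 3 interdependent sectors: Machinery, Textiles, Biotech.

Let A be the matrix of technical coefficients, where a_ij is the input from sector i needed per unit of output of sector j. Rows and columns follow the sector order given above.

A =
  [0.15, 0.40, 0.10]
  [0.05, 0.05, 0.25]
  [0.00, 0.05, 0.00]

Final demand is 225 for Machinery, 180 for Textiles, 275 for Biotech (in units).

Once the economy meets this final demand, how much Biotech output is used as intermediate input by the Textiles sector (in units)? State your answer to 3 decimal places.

I − A =
  [   0.85    -0.40    -0.10]
  [  -0.05     0.95    -0.25]
  [   0.00    -0.05     1.00]
Cofactors of I−A, C_ij = (−1)^(i+j)·(minor ij) (rows/columns in the sector order above):
  C_11 = (0.95)(1.00) − (-0.25)(-0.05) = 0.9375
  C_12 = −[(-0.05)(1.00) − (-0.25)(0.00)] = 0.0500
  C_13 = (-0.05)(-0.05) − (0.95)(0.00) = 0.0025
  C_21 = −[(-0.40)(1.00) − (-0.10)(-0.05)] = 0.4050
  C_22 = (0.85)(1.00) − (-0.10)(0.00) = 0.8500
  C_23 = −[(0.85)(-0.05) − (-0.40)(0.00)] = 0.0425
  C_31 = (-0.40)(-0.25) − (-0.10)(0.95) = 0.1950
  C_32 = −[(0.85)(-0.25) − (-0.10)(-0.05)] = 0.2175
  C_33 = (0.85)(0.95) − (-0.40)(-0.05) = 0.7875
det(I−A) = Σ_j (I−A)_1j·C_1j = (0.85)(0.9375) + (-0.40)(0.0500) + (-0.10)(0.0025) = 0.776625
adj(I−A) = Cᵀ =
  [ 0.9375   0.4050   0.1950]
  [ 0.0500   0.8500   0.2175]
  [ 0.0025   0.0425   0.7875]
(I − A)⁻¹ = adj(I−A) / det(I−A) ≈
  [   1.2071     0.5215     0.2511]
  [   0.0644     1.0945     0.2801]
  [   0.0032     0.0547     1.0140]
First solve x = (I − A)⁻¹ d = adj(I−A)·d / det(I−A); in particular x_2 = (0.0500·225 + 0.8500·180 + 0.2175·275) / 0.776625 = 224.0625 / 0.776625 ≈ 288.50797.
Intermediate flow from 3 to 2: z_32 = a_32 · x_2 = 0.05 × 224.0625 / 0.776625 = 11.203125 / 0.776625 ≈ 14.425.

z_32 = 14.425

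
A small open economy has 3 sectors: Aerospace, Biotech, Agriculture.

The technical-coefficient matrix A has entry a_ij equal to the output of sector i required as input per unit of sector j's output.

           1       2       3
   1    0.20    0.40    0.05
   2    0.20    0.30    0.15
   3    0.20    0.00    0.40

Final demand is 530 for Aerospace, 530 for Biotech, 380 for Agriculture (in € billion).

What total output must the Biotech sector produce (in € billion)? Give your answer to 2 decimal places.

I − A =
  [   0.80    -0.40    -0.05]
  [  -0.20     0.70    -0.15]
  [  -0.20     0.00     0.60]
Cofactors of I−A, C_ij = (−1)^(i+j)·(minor ij) (rows/columns in the sector order above):
  C_11 = (0.70)(0.60) − (-0.15)(0.00) = 0.4200
  C_12 = −[(-0.20)(0.60) − (-0.15)(-0.20)] = 0.1500
  C_13 = (-0.20)(0.00) − (0.70)(-0.20) = 0.1400
  C_21 = −[(-0.40)(0.60) − (-0.05)(0.00)] = 0.2400
  C_22 = (0.80)(0.60) − (-0.05)(-0.20) = 0.4700
  C_23 = −[(0.80)(0.00) − (-0.40)(-0.20)] = 0.0800
  C_31 = (-0.40)(-0.15) − (-0.05)(0.70) = 0.0950
  C_32 = −[(0.80)(-0.15) − (-0.05)(-0.20)] = 0.1300
  C_33 = (0.80)(0.70) − (-0.40)(-0.20) = 0.4800
det(I−A) = Σ_j (I−A)_1j·C_1j = (0.80)(0.4200) + (-0.40)(0.1500) + (-0.05)(0.1400) = 0.2690
adj(I−A) = Cᵀ =
  [ 0.4200   0.2400   0.0950]
  [ 0.1500   0.4700   0.1300]
  [ 0.1400   0.0800   0.4800]
(I − A)⁻¹ = adj(I−A) / det(I−A) ≈
  [   1.5613     0.8922     0.3532]
  [   0.5576     1.7472     0.4833]
  [   0.5204     0.2974     1.7844]
x = (I − A)⁻¹ d = adj(I−A)·d / det(I−A), with det(I−A) = 0.2690:
  x_1 = (0.4200·530 + 0.2400·530 + 0.0950·380) / 0.2690 = 385.90 / 0.2690 ≈ 1434.57
  x_2 = (0.1500·530 + 0.4700·530 + 0.1300·380) / 0.2690 = 378.00 / 0.2690 ≈ 1405.20
  x_3 = (0.1400·530 + 0.0800·530 + 0.4800·380) / 0.2690 = 299.00 / 0.2690 ≈ 1111.52

x_2 = 1405.20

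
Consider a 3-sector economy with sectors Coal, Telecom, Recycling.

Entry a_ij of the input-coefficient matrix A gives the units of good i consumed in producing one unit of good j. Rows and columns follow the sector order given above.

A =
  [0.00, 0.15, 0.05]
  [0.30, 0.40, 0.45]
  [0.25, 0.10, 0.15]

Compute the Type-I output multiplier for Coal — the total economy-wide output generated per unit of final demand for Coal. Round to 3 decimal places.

I − A =
  [   1.00    -0.15    -0.05]
  [  -0.30     0.60    -0.45]
  [  -0.25    -0.10     0.85]
Cofactors of I−A, C_ij = (−1)^(i+j)·(minor ij) (rows/columns in the sector order above):
  C_11 = (0.60)(0.85) − (-0.45)(-0.10) = 0.4650
  C_12 = −[(-0.30)(0.85) − (-0.45)(-0.25)] = 0.3675
  C_13 = (-0.30)(-0.10) − (0.60)(-0.25) = 0.1800
  C_21 = −[(-0.15)(0.85) − (-0.05)(-0.10)] = 0.1325
  C_22 = (1.00)(0.85) − (-0.05)(-0.25) = 0.8375
  C_23 = −[(1.00)(-0.10) − (-0.15)(-0.25)] = 0.1375
  C_31 = (-0.15)(-0.45) − (-0.05)(0.60) = 0.0975
  C_32 = −[(1.00)(-0.45) − (-0.05)(-0.30)] = 0.4650
  C_33 = (1.00)(0.60) − (-0.15)(-0.30) = 0.5550
det(I−A) = Σ_j (I−A)_1j·C_1j = (1.00)(0.4650) + (-0.15)(0.3675) + (-0.05)(0.1800) = 0.400875
adj(I−A) = Cᵀ =
  [ 0.4650   0.1325   0.0975]
  [ 0.3675   0.8375   0.4650]
  [ 0.1800   0.1375   0.5550]
(I − A)⁻¹ = adj(I−A) / det(I−A) ≈
  [   1.1600     0.3305     0.2432]
  [   0.9167     2.0892     1.1600]
  [   0.4490     0.3430     1.3845]
The output multiplier for sector j is the column-j sum of the Leontief inverse (I − A)⁻¹ = adj(I−A) / det(I−A).
Column 1 of adj(I−A): (0.4650, 0.3675, 0.1800); det(I−A) = 0.400875.
m_1 = (0.4650 + 0.3675 + 0.1800) / 0.400875 = 1.0125 / 0.400875 ≈ 2.526.

m_1 = 2.526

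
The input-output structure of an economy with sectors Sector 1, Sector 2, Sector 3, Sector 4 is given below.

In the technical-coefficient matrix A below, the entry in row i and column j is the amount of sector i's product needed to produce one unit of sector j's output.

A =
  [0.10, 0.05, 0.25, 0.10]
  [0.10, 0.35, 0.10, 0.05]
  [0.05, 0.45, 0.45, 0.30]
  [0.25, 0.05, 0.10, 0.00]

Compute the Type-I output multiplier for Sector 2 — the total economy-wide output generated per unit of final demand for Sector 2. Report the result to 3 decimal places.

I − A =
  [   0.90    -0.05    -0.25    -0.10]
  [  -0.10     0.65    -0.10    -0.05]
  [  -0.05    -0.45     0.55    -0.30]
  [  -0.25    -0.05    -0.10     1.00]
Compute the cofactors C_ij = (−1)^(i+j)·(3×3 minor ij) of I−A; the adjugate is their transpose:
adj(I−A) = Cᵀ =
  [ 0.287875   0.149500   0.174125   0.088500]
  [ 0.071625   0.422500   0.121125   0.064625]
  [ 0.133250   0.413750   0.560375   0.202125]
  [ 0.088875   0.099875   0.105625   0.258875]
det(I−A) = Σ_j (I−A)_1j·C_1j = (0.90)(0.287875) + (-0.05)(0.071625) + (-0.25)(0.133250) + (-0.10)(0.088875) = 0.21330625
(I − A)⁻¹ = adj(I−A) / det(I−A) ≈
  [   1.3496     0.7009     0.8163     0.4149]
  [   0.3358     1.9807     0.5678     0.3030]
  [   0.6247     1.9397     2.6271     0.9476]
  [   0.4167     0.4682     0.4952     1.2136]
The output multiplier for sector j is the column-j sum of the Leontief inverse (I − A)⁻¹ = adj(I−A) / det(I−A).
Column 2 of adj(I−A): (0.149500, 0.422500, 0.413750, 0.099875); det(I−A) = 0.21330625.
m_2 = (0.149500 + 0.422500 + 0.413750 + 0.099875) / 0.21330625 = 1.085625 / 0.21330625 ≈ 5.090.

m_2 = 5.090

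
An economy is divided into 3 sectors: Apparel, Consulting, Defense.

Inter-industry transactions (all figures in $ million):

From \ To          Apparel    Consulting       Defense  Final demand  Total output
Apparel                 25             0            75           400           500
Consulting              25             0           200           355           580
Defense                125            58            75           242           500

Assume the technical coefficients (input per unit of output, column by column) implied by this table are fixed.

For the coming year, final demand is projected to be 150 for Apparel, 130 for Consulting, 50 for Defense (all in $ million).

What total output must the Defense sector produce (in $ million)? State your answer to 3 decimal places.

x_3 = 134.154

Technical coefficients a_ij = z_ij / X_j:
  a_11 = 25/500 = 0.05, a_21 = 25/500 = 0.05, a_31 = 125/500 = 0.25
  a_12 = 0/580 = 0.00, a_22 = 0/580 = 0.00, a_32 = 58/580 = 0.10
  a_13 = 75/500 = 0.15, a_23 = 200/500 = 0.40, a_33 = 75/500 = 0.15
I − A =
  [   0.95     0.00    -0.15]
  [  -0.05     1.00    -0.40]
  [  -0.25    -0.10     0.85]
Cofactors of I−A, C_ij = (−1)^(i+j)·(minor ij) (rows/columns in the sector order above):
  C_11 = (1.00)(0.85) − (-0.40)(-0.10) = 0.8100
  C_12 = −[(-0.05)(0.85) − (-0.40)(-0.25)] = 0.1425
  C_13 = (-0.05)(-0.10) − (1.00)(-0.25) = 0.2550
  C_21 = −[(0.00)(0.85) − (-0.15)(-0.10)] = 0.0150
  C_22 = (0.95)(0.85) − (-0.15)(-0.25) = 0.7700
  C_23 = −[(0.95)(-0.10) − (0.00)(-0.25)] = 0.0950
  C_31 = (0.00)(-0.40) − (-0.15)(1.00) = 0.1500
  C_32 = −[(0.95)(-0.40) − (-0.15)(-0.05)] = 0.3875
  C_33 = (0.95)(1.00) − (0.00)(-0.05) = 0.9500
det(I−A) = Σ_j (I−A)_1j·C_1j = (0.95)(0.8100) + (0.00)(0.1425) + (-0.15)(0.2550) = 0.73125
adj(I−A) = Cᵀ =
  [ 0.8100   0.0150   0.1500]
  [ 0.1425   0.7700   0.3875]
  [ 0.2550   0.0950   0.9500]
(I − A)⁻¹ = adj(I−A) / det(I−A) ≈
  [   1.1077     0.0205     0.2051]
  [   0.1949     1.0530     0.5299]
  [   0.3487     0.1299     1.2991]
x = (I − A)⁻¹ d = adj(I−A)·d / det(I−A), with det(I−A) = 0.73125:
  x_1 = (0.8100·150 + 0.0150·130 + 0.1500·50) / 0.73125 = 130.95 / 0.73125 ≈ 179.077
  x_2 = (0.1425·150 + 0.7700·130 + 0.3875·50) / 0.73125 = 140.85 / 0.73125 ≈ 192.615
  x_3 = (0.2550·150 + 0.0950·130 + 0.9500·50) / 0.73125 = 98.10 / 0.73125 ≈ 134.154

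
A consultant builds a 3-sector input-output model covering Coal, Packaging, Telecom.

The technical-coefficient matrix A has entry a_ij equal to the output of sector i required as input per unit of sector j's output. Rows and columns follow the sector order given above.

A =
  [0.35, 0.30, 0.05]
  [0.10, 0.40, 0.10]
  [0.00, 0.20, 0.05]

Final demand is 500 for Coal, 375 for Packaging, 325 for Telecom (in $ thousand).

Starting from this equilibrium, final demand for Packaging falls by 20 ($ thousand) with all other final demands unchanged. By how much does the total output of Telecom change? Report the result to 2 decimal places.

Δx_T = -7.93

I − A =
  [   0.65    -0.30    -0.05]
  [  -0.10     0.60    -0.10]
  [   0.00    -0.20     0.95]
Cofactors of I−A, C_ij = (−1)^(i+j)·(minor ij) (rows/columns in the sector order above):
  C_11 = (0.60)(0.95) − (-0.10)(-0.20) = 0.5500
  C_12 = −[(-0.10)(0.95) − (-0.10)(0.00)] = 0.0950
  C_13 = (-0.10)(-0.20) − (0.60)(0.00) = 0.0200
  C_21 = −[(-0.30)(0.95) − (-0.05)(-0.20)] = 0.2950
  C_22 = (0.65)(0.95) − (-0.05)(0.00) = 0.6175
  C_23 = −[(0.65)(-0.20) − (-0.30)(0.00)] = 0.1300
  C_31 = (-0.30)(-0.10) − (-0.05)(0.60) = 0.0600
  C_32 = −[(0.65)(-0.10) − (-0.05)(-0.10)] = 0.0700
  C_33 = (0.65)(0.60) − (-0.30)(-0.10) = 0.3600
det(I−A) = Σ_j (I−A)_1j·C_1j = (0.65)(0.5500) + (-0.30)(0.0950) + (-0.05)(0.0200) = 0.3280
adj(I−A) = Cᵀ =
  [ 0.5500   0.2950   0.0600]
  [ 0.0950   0.6175   0.0700]
  [ 0.0200   0.1300   0.3600]
(I − A)⁻¹ = adj(I−A) / det(I−A) ≈
  [   1.6768     0.8994     0.1829]
  [   0.2896     1.8826     0.2134]
  [   0.0610     0.3963     1.0976]
Δx = (I − A)⁻¹ Δd with Δd having -20 in the Packaging component and 0 elsewhere.
So Δx_T = L_TP · (-20), where L_TP = adj(I−A)_TP / det(I−A) = 0.1300 / 0.3280.
Δx_T = 0.1300 × (-20) / 0.3280 = -2.60 / 0.3280 ≈ -7.93.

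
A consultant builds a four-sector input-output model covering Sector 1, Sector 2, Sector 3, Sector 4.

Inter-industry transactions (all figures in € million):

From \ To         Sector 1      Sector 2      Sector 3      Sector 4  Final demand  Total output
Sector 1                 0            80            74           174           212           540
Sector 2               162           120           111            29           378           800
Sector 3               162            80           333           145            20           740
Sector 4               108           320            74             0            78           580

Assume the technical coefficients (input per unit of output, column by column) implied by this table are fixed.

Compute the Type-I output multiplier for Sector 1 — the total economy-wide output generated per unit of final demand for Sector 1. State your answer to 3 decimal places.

Technical coefficients a_ij = z_ij / X_j:
  a_11 = 0/540 = 0.00, a_21 = 162/540 = 0.30, a_31 = 162/540 = 0.30, a_41 = 108/540 = 0.20
  a_12 = 80/800 = 0.10, a_22 = 120/800 = 0.15, a_32 = 80/800 = 0.10, a_42 = 320/800 = 0.40
  a_13 = 74/740 = 0.10, a_23 = 111/740 = 0.15, a_33 = 333/740 = 0.45, a_43 = 74/740 = 0.10
  a_14 = 174/580 = 0.30, a_24 = 29/580 = 0.05, a_34 = 145/580 = 0.25, a_44 = 0/580 = 0.00
I − A =
  [   1.00    -0.10    -0.10    -0.30]
  [  -0.30     0.85    -0.15    -0.05]
  [  -0.30    -0.10     0.55    -0.25]
  [  -0.20    -0.40    -0.10     1.00]
Compute the cofactors C_ij = (−1)^(i+j)·(3×3 minor ij) of I−A; the adjugate is their transpose:
adj(I−A) = Cᵀ =
  [ 0.40475   0.14150   0.14200   0.16400]
  [ 0.21700   0.44800   0.18600   0.13400]
  [ 0.35250   0.26500   0.71200   0.29700]
  [ 0.20300   0.23400   0.17400   0.40300]
det(I−A) = Σ_j (I−A)_1j·C_1j = (1.00)(0.40475) + (-0.10)(0.21700) + (-0.10)(0.35250) + (-0.30)(0.20300) = 0.2869
(I − A)⁻¹ = adj(I−A) / det(I−A) ≈
  [   1.4108     0.4932     0.4949     0.5716]
  [   0.7564     1.5615     0.6483     0.4671]
  [   1.2287     0.9237     2.4817     1.0352]
  [   0.7076     0.8156     0.6065     1.4047]
The output multiplier for sector j is the column-j sum of the Leontief inverse (I − A)⁻¹ = adj(I−A) / det(I−A).
Column 1 of adj(I−A): (0.40475, 0.21700, 0.35250, 0.20300); det(I−A) = 0.2869.
m_1 = (0.40475 + 0.21700 + 0.35250 + 0.20300) / 0.2869 = 1.17725 / 0.2869 ≈ 4.103.

m_1 = 4.103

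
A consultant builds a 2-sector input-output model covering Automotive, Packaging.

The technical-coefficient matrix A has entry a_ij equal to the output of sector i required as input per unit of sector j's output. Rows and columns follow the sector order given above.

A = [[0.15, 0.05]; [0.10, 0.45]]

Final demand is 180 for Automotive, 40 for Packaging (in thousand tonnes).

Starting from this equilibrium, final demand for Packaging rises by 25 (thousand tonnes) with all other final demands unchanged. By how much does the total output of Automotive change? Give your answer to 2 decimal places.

Δx_1 = 2.70

I − A =
  [   0.85    -0.05]
  [  -0.10     0.55]
det(I−A) = (0.85)(0.55) − (-0.05)(-0.10) = 0.4625
adj(I−A) = [[0.55, 0.05], [0.10, 0.85]]
(I − A)⁻¹ = adj(I−A) / det(I−A) ≈
  [   1.1892     0.1081]
  [   0.2162     1.8378]
Δx = (I − A)⁻¹ Δd with Δd having +25 in the Packaging component and 0 elsewhere.
So Δx_1 = L_12 · (+25), where L_12 = adj(I−A)_12 / det(I−A) = 0.05 / 0.4625.
Δx_1 = 0.05 × (+25) / 0.4625 = 1.25 / 0.4625 ≈ 2.70.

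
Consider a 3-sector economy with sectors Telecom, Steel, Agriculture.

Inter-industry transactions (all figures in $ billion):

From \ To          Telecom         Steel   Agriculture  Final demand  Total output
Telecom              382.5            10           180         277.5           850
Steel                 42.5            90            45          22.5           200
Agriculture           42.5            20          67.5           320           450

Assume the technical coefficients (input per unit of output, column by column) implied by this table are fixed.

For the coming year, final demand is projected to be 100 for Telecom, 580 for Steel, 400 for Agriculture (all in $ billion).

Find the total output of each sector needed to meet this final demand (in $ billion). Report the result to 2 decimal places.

Technical coefficients a_ij = z_ij / X_j:
  a_TT = 382.5/850 = 0.45, a_ST = 42.5/850 = 0.05, a_AT = 42.5/850 = 0.05
  a_TS = 10/200 = 0.05, a_SS = 90/200 = 0.45, a_AS = 20/200 = 0.10
  a_TA = 180/450 = 0.40, a_SA = 45/450 = 0.10, a_AA = 67.5/450 = 0.15
I − A =
  [   0.55    -0.05    -0.40]
  [  -0.05     0.55    -0.10]
  [  -0.05    -0.10     0.85]
Cofactors of I−A, C_ij = (−1)^(i+j)·(minor ij) (rows/columns in the sector order above):
  C_11 = (0.55)(0.85) − (-0.10)(-0.10) = 0.4575
  C_12 = −[(-0.05)(0.85) − (-0.10)(-0.05)] = 0.0475
  C_13 = (-0.05)(-0.10) − (0.55)(-0.05) = 0.0325
  C_21 = −[(-0.05)(0.85) − (-0.40)(-0.10)] = 0.0825
  C_22 = (0.55)(0.85) − (-0.40)(-0.05) = 0.4475
  C_23 = −[(0.55)(-0.10) − (-0.05)(-0.05)] = 0.0575
  C_31 = (-0.05)(-0.10) − (-0.40)(0.55) = 0.2250
  C_32 = −[(0.55)(-0.10) − (-0.40)(-0.05)] = 0.0750
  C_33 = (0.55)(0.55) − (-0.05)(-0.05) = 0.3000
det(I−A) = Σ_j (I−A)_1j·C_1j = (0.55)(0.4575) + (-0.05)(0.0475) + (-0.40)(0.0325) = 0.23625
adj(I−A) = Cᵀ =
  [ 0.4575   0.0825   0.2250]
  [ 0.0475   0.4475   0.0750]
  [ 0.0325   0.0575   0.3000]
(I − A)⁻¹ = adj(I−A) / det(I−A) ≈
  [   1.9365     0.3492     0.9524]
  [   0.2011     1.8942     0.3175]
  [   0.1376     0.2434     1.2698]
x = (I − A)⁻¹ d = adj(I−A)·d / det(I−A), with det(I−A) = 0.23625:
  x_T = (0.4575·100 + 0.0825·580 + 0.2250·400) / 0.23625 = 183.60 / 0.23625 ≈ 777.14
  x_S = (0.0475·100 + 0.4475·580 + 0.0750·400) / 0.23625 = 294.30 / 0.23625 ≈ 1245.71
  x_A = (0.0325·100 + 0.0575·580 + 0.3000·400) / 0.23625 = 156.60 / 0.23625 ≈ 662.86

x_T = 777.14, x_S = 1245.71, x_A = 662.86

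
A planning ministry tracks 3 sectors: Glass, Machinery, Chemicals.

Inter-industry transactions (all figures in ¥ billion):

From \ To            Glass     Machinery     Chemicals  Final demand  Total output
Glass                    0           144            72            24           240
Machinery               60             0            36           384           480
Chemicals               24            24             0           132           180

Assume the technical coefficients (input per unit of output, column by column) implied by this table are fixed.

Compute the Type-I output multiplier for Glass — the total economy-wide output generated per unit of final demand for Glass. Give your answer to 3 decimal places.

Technical coefficients a_ij = z_ij / X_j:
  a_GG = 0/240 = 0.00, a_MG = 60/240 = 0.25, a_CG = 24/240 = 0.10
  a_GM = 144/480 = 0.30, a_MM = 0/480 = 0.00, a_CM = 24/480 = 0.05
  a_GC = 72/180 = 0.40, a_MC = 36/180 = 0.20, a_CC = 0/180 = 0.00
I − A =
  [   1.00    -0.30    -0.40]
  [  -0.25     1.00    -0.20]
  [  -0.10    -0.05     1.00]
Cofactors of I−A, C_ij = (−1)^(i+j)·(minor ij) (rows/columns in the sector order above):
  C_11 = (1.00)(1.00) − (-0.20)(-0.05) = 0.9900
  C_12 = −[(-0.25)(1.00) − (-0.20)(-0.10)] = 0.2700
  C_13 = (-0.25)(-0.05) − (1.00)(-0.10) = 0.1125
  C_21 = −[(-0.30)(1.00) − (-0.40)(-0.05)] = 0.3200
  C_22 = (1.00)(1.00) − (-0.40)(-0.10) = 0.9600
  C_23 = −[(1.00)(-0.05) − (-0.30)(-0.10)] = 0.0800
  C_31 = (-0.30)(-0.20) − (-0.40)(1.00) = 0.4600
  C_32 = −[(1.00)(-0.20) − (-0.40)(-0.25)] = 0.3000
  C_33 = (1.00)(1.00) − (-0.30)(-0.25) = 0.9250
det(I−A) = Σ_j (I−A)_1j·C_1j = (1.00)(0.9900) + (-0.30)(0.2700) + (-0.40)(0.1125) = 0.8640
adj(I−A) = Cᵀ =
  [ 0.9900   0.3200   0.4600]
  [ 0.2700   0.9600   0.3000]
  [ 0.1125   0.0800   0.9250]
(I − A)⁻¹ = adj(I−A) / det(I−A) ≈
  [   1.1458     0.3704     0.5324]
  [   0.3125     1.1111     0.3472]
  [   0.1302     0.0926     1.0706]
The output multiplier for sector j is the column-j sum of the Leontief inverse (I − A)⁻¹ = adj(I−A) / det(I−A).
Column G of adj(I−A): (0.9900, 0.2700, 0.1125); det(I−A) = 0.8640.
m_G = (0.9900 + 0.2700 + 0.1125) / 0.8640 = 1.3725 / 0.8640 ≈ 1.589.

m_G = 1.589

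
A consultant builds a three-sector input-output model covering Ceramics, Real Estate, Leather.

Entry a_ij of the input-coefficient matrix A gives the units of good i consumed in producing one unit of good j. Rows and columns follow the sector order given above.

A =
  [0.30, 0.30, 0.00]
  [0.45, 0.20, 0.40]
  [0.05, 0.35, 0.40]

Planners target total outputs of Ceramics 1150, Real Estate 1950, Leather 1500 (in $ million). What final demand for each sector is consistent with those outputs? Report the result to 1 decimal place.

I − A =
  [   0.70    -0.30     0.00]
  [  -0.45     0.80    -0.40]
  [  -0.05    -0.35     0.60]
d = (I − A) x:
  d_C = (+0.70)·1150 + (-0.30)·1950 + (+0.00)·1500 = 220.0
  d_R = (-0.45)·1150 + (+0.80)·1950 + (-0.40)·1500 = 442.5
  d_L = (-0.05)·1150 + (-0.35)·1950 + (+0.60)·1500 = 160.0

d_C = 220.0, d_R = 442.5, d_L = 160.0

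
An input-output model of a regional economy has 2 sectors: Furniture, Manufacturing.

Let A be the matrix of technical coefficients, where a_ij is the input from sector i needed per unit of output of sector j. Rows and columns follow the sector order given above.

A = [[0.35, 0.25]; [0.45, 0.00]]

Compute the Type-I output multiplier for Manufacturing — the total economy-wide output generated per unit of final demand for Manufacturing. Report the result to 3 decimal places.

m_M = 1.674

I − A =
  [   0.65    -0.25]
  [  -0.45     1.00]
det(I−A) = (0.65)(1.00) − (-0.25)(-0.45) = 0.5375
adj(I−A) = [[1.00, 0.25], [0.45, 0.65]]
(I − A)⁻¹ = adj(I−A) / det(I−A) ≈
  [   1.8605     0.4651]
  [   0.8372     1.2093]
The output multiplier for sector j is the column-j sum of the Leontief inverse (I − A)⁻¹ = adj(I−A) / det(I−A).
Column M of adj(I−A): (0.25, 0.65); det(I−A) = 0.5375.
m_M = (0.25 + 0.65) / 0.5375 = 0.90 / 0.5375 ≈ 1.674.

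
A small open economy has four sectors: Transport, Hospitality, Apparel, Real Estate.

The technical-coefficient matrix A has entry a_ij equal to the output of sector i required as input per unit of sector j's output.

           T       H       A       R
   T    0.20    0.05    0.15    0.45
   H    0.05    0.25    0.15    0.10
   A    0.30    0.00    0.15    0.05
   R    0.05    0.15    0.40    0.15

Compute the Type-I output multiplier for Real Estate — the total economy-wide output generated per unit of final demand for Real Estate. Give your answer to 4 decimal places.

I − A =
  [   0.80    -0.05    -0.15    -0.45]
  [  -0.05     0.75    -0.15    -0.10]
  [  -0.30     0.00     0.85    -0.05]
  [  -0.05    -0.15    -0.40     0.85]
Compute the cofactors C_ij = (−1)^(i+j)·(3×3 minor ij) of I−A; the adjugate is their transpose:
adj(I−A) = Cᵀ =
  [ 0.513000   0.093625   0.246875   0.297125]
  [ 0.090000   0.450250   0.146750   0.109250]
  [ 0.189000   0.039125   0.475375   0.132625]
  [ 0.135000   0.103375   0.264125   0.471875]
det(I−A) = Σ_j (I−A)_1j·C_1j = (0.80)(0.513000) + (-0.05)(0.090000) + (-0.15)(0.189000) + (-0.45)(0.135000) = 0.3168
(I − A)⁻¹ = adj(I−A) / det(I−A) ≈
  [   1.61932     0.29553     0.77928     0.93789]
  [   0.28409     1.42124     0.46323     0.34485]
  [   0.59659     0.12350     1.50055     0.41864]
  [   0.42614     0.32631     0.83373     1.48950]
The output multiplier for sector j is the column-j sum of the Leontief inverse (I − A)⁻¹ = adj(I−A) / det(I−A).
Column R of adj(I−A): (0.297125, 0.109250, 0.132625, 0.471875); det(I−A) = 0.3168.
m_R = (0.297125 + 0.109250 + 0.132625 + 0.471875) / 0.3168 = 1.010875 / 0.3168 ≈ 3.1909.

m_R = 3.1909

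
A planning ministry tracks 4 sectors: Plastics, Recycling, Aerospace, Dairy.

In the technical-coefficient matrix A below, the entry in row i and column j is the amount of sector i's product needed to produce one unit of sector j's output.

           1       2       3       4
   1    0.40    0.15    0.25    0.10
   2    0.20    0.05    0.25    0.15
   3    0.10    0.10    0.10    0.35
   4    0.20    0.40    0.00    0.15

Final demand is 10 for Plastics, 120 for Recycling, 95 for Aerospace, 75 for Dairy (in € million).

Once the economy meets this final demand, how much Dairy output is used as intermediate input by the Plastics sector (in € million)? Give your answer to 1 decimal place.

z_41 = 51.3

I − A =
  [   0.60    -0.15    -0.25    -0.10]
  [  -0.20     0.95    -0.25    -0.15]
  [  -0.10    -0.10     0.90    -0.35]
  [  -0.20    -0.40     0.00     0.85]
Compute the cofactors C_ij = (−1)^(i+j)·(3×3 minor ij) of I−A; the adjugate is their transpose:
adj(I−A) = Cᵀ =
  [ 0.61650   0.20700   0.22875   0.20325]
  [ 0.21875   0.40225   0.17250   0.16775]
  [ 0.18925   0.16025   0.39150   0.21175]
  [ 0.24800   0.23800   0.13500   0.43850]
det(I−A) = Σ_j (I−A)_1j·C_1j = (0.60)(0.61650) + (-0.15)(0.21875) + (-0.25)(0.18925) + (-0.10)(0.24800) = 0.264975
(I − A)⁻¹ = adj(I−A) / det(I−A) ≈
  [   2.3266     0.7812     0.8633     0.7671]
  [   0.8255     1.5181     0.6510     0.6331]
  [   0.7142     0.6048     1.4775     0.7991]
  [   0.9359     0.8982     0.5095     1.6549]
First solve x = (I − A)⁻¹ d = adj(I−A)·d / det(I−A); in particular x_1 = (0.61650·10 + 0.20700·120 + 0.22875·95 + 0.20325·75) / 0.264975 = 67.98 / 0.264975 ≈ 256.553.
Intermediate flow from 4 to 1: z_41 = a_41 · x_1 = 0.20 × 67.98 / 0.264975 = 13.596 / 0.264975 ≈ 51.3.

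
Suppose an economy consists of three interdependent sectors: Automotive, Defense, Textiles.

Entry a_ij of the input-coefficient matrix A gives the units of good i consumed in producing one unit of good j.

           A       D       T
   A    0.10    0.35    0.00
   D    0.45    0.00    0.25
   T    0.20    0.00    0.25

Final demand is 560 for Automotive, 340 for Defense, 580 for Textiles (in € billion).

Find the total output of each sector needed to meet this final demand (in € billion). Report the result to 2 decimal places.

I − A =
  [   0.90    -0.35     0.00]
  [  -0.45     1.00    -0.25]
  [  -0.20     0.00     0.75]
Cofactors of I−A, C_ij = (−1)^(i+j)·(minor ij) (rows/columns in the sector order above):
  C_11 = (1.00)(0.75) − (-0.25)(0.00) = 0.7500
  C_12 = −[(-0.45)(0.75) − (-0.25)(-0.20)] = 0.3875
  C_13 = (-0.45)(0.00) − (1.00)(-0.20) = 0.2000
  C_21 = −[(-0.35)(0.75) − (0.00)(0.00)] = 0.2625
  C_22 = (0.90)(0.75) − (0.00)(-0.20) = 0.6750
  C_23 = −[(0.90)(0.00) − (-0.35)(-0.20)] = 0.0700
  C_31 = (-0.35)(-0.25) − (0.00)(1.00) = 0.0875
  C_32 = −[(0.90)(-0.25) − (0.00)(-0.45)] = 0.2250
  C_33 = (0.90)(1.00) − (-0.35)(-0.45) = 0.7425
det(I−A) = Σ_j (I−A)_1j·C_1j = (0.90)(0.7500) + (-0.35)(0.3875) + (0.00)(0.2000) = 0.539375
adj(I−A) = Cᵀ =
  [ 0.7500   0.2625   0.0875]
  [ 0.3875   0.6750   0.2250]
  [ 0.2000   0.0700   0.7425]
(I − A)⁻¹ = adj(I−A) / det(I−A) ≈
  [   1.3905     0.4867     0.1622]
  [   0.7184     1.2514     0.4171]
  [   0.3708     0.1298     1.3766]
x = (I − A)⁻¹ d = adj(I−A)·d / det(I−A), with det(I−A) = 0.539375:
  x_A = (0.7500·560 + 0.2625·340 + 0.0875·580) / 0.539375 = 560.00 / 0.539375 ≈ 1038.24
  x_D = (0.3875·560 + 0.6750·340 + 0.2250·580) / 0.539375 = 577.00 / 0.539375 ≈ 1069.76
  x_T = (0.2000·560 + 0.0700·340 + 0.7425·580) / 0.539375 = 566.45 / 0.539375 ≈ 1050.20

x_A = 1038.24, x_D = 1069.76, x_T = 1050.20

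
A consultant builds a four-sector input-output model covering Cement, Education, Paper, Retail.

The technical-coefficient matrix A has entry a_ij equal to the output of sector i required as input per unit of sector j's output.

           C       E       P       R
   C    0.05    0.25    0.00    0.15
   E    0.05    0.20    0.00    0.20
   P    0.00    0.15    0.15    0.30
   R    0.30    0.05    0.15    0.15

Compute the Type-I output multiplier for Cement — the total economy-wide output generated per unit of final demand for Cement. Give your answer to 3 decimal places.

m_C = 2.019

I − A =
  [   0.95    -0.25     0.00    -0.15]
  [  -0.05     0.80     0.00    -0.20]
  [   0.00    -0.15     0.85    -0.30]
  [  -0.30    -0.05    -0.15     0.85]
Compute the cofactors C_ij = (−1)^(i+j)·(3×3 minor ij) of I−A; the adjugate is their transpose:
adj(I−A) = Cᵀ =
  [ 0.529000   0.179125   0.025500   0.144500]
  [ 0.084875   0.605375   0.029625   0.167875]
  [ 0.088125   0.151125   0.574500   0.253875]
  [ 0.207250   0.125500   0.112125   0.635375]
det(I−A) = Σ_j (I−A)_1j·C_1j = (0.95)(0.529000) + (-0.25)(0.084875) + (0.00)(0.088125) + (-0.15)(0.207250) = 0.45024375
(I − A)⁻¹ = adj(I−A) / det(I−A) ≈
  [   1.1749     0.3978     0.0566     0.3209]
  [   0.1885     1.3445     0.0658     0.3729]
  [   0.1957     0.3357     1.2760     0.5639]
  [   0.4603     0.2787     0.2490     1.4112]
The output multiplier for sector j is the column-j sum of the Leontief inverse (I − A)⁻¹ = adj(I−A) / det(I−A).
Column C of adj(I−A): (0.529000, 0.084875, 0.088125, 0.207250); det(I−A) = 0.45024375.
m_C = (0.529000 + 0.084875 + 0.088125 + 0.207250) / 0.45024375 = 0.90925 / 0.45024375 ≈ 2.019.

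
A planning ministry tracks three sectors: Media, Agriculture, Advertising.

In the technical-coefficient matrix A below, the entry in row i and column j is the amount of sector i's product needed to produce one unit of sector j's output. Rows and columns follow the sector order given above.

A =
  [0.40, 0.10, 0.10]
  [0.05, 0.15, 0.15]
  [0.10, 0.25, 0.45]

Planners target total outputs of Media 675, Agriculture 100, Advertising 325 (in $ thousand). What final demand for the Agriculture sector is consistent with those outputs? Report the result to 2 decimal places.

I − A =
  [   0.60    -0.10    -0.10]
  [  -0.05     0.85    -0.15]
  [  -0.10    -0.25     0.55]
d = (I − A) x:
  d_1 = (+0.60)·675 + (-0.10)·100 + (-0.10)·325 = 362.50
  d_2 = (-0.05)·675 + (+0.85)·100 + (-0.15)·325 = 2.50
  d_3 = (-0.10)·675 + (-0.25)·100 + (+0.55)·325 = 86.25

d_2 = 2.50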